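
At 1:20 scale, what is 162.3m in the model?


Model size = real / scale
= 162.3 / 20
= 8.1150 m

8.1150 m


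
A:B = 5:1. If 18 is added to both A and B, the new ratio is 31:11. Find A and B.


Let A = 5k, B = 1k.
(5k + 18) / (1k + 18) = 31/11
Cross-multiply: 11(5k + 18) = 31(1k + 18)
55k + 198 = 31k + 558
55k - 31k = 558 - 198
24k = 360
k = 360/24 = 15
A = 5×15 = 75, B = 1×15 = 15
= A = 75, B = 15

A = 75, B = 15


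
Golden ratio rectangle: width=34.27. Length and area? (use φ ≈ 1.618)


φ = (1 + √5) / 2 ≈ 1.618
Length = width × φ = 34.27 × 1.618 = 55.44886
≈ 55.45
Area = width × length = 34.27 × 55.44886 = 1900.2324322 ≈ 1900.23
= Length: 55.45, Area: 1900.23

Length: 55.45, Area: 1900.23


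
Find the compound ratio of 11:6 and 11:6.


Compound ratio = (11×11) : (6×6)
= 121:36
GCD = 1
= 121:36

121:36


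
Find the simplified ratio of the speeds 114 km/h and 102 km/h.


Ratio = 114:102
GCD = 6
Simplified = 19:17
Time ratio (same distance) = 17:19
Speed ratio = 19:17

19:17


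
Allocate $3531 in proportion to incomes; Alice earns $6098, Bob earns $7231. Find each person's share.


Total income = 6098 + 7231 = $13329
Alice: $3531 × 6098/13329 = $1615.43
Bob: $3531 × 7231/13329 = $1915.57
= Alice: $1615.43, Bob: $1915.57

Alice: $1615.43, Bob: $1915.57


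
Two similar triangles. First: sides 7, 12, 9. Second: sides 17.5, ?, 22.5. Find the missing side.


Scale factor = 17.5/7 = 2.5
Missing side = 12 × 2.5
= 30.0

30.0


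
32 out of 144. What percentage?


Percentage = (part / whole) × 100
= (32 / 144) × 100
≈ 22.22%

22.22%


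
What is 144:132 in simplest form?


GCD(144, 132) = 12
144/12 : 132/12
= 12:11

12:11


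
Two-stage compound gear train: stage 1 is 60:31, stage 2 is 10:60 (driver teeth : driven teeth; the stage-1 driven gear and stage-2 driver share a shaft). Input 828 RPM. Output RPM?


Stage 1: RPM_B = RPM_A × t_A/t_B = 828 × 60/31 = 49680/31 ≈ 1602.58
B and C share a shaft → RPM_C = RPM_B
Stage 2: RPM_D = RPM_C × t_C/t_D = RPM_A × (t_A×t_C)/(t_B×t_D)
Overall ratio = (60×10)/(31×60) = 600/1860
RPM_D = 828 × 600/1860 = 496800/1860
≈ 267.10 RPM

267.10 RPM


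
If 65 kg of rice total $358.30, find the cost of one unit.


Unit rate = total / quantity
= 358.30 / 65
= $5.51 per unit

$5.51 per unit


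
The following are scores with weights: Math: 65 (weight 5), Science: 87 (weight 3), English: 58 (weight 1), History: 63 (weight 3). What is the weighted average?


Numerator = 65×5 + 87×3 + 58×1 + 63×3
= 325 + 261 + 58 + 189
= 833
Total weight = 12
Weighted avg = 833/12
= 69.42

69.42


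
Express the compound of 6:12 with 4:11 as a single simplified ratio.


Compound ratio = (6×4) : (12×11)
= 24:132
GCD = 12
= 2:11

2:11


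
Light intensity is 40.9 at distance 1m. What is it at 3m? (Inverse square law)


I₁d₁² = I₂d₂²
I₂ = I₁ × (d₁/d₂)²
= 40.9 × (1/3)²
= 40.9 × 1/9
= 40.9/9
≈ 4.5444

4.5444


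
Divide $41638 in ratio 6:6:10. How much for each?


Total parts = 6 + 6 + 10 = 22
Part 1: 41638 × 6/22 = 11355.82
Part 2: 41638 × 6/22 = 11355.82
Part 3: 41638 × 10/22 = 18926.36
= Part 1: $11355.82, Part 2: $11355.82, Part 3: $18926.36

Part 1: $11355.82, Part 2: $11355.82, Part 3: $18926.36


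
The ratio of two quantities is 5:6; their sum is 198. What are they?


Let A = 5k, B = 6k.
5k + 6k = 198
11k = 198 → k = 198/11 = 18
A = 5×18 = 90, B = 6×18 = 108
= A = 90, B = 108

A = 90, B = 108


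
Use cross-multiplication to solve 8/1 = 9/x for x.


Cross multiply: 8 × x = 1 × 9
8x = 9
x = 9 / 8
= 1.13

1.13


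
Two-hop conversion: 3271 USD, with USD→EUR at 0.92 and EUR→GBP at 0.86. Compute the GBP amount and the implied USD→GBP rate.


Step 1: 3271 USD × 0.92 = 3009.32 EUR
Step 2: 3009.32 EUR × 0.86 = 2588.02 GBP
Implied rate USD→GBP = 0.92 × 0.86 = 0.7912
= 2588.02 GBP; implied rate 0.7912 GBP/USD

2588.02 GBP; implied rate 0.7912 GBP/USD


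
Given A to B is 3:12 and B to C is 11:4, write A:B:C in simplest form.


Match B: multiply A:B by 11 → 33:132
Multiply B:C by 12 → 132:48
Combined: 33:132:48
GCD = 3
= 11:44:16

11:44:16


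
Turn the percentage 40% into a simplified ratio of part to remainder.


40% means 40 parts out of 100; remainder = 60
Part : remainder = 40:60
GCD = 20
= 2:3

2:3


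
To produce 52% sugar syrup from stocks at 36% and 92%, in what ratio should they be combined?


Let x parts of 36% mix with y parts of 92%.
36x + 92y = 52(x + y)
36x + 92y = 52x + 52y
x(36 - 52) = y(52 - 92)
x/y = (92 - 52)/(52 - 36) = 40/16
Simplify: 5:2
= 5:2

5:2


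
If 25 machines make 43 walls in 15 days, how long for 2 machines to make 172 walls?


Days ∝ work / workers, so d₂ = d₁ × (m₁/m₂) × (w₂/w₁)
Workers factor (inverse): 25/2 = 12.5000
Work factor (direct): 172/43 = 4.0000
d₂ = 15 × 25/2 × 172/43 = (15 × 25 × 172) / (2 × 43) = 64500/86
= 750.00 days

750.00 days


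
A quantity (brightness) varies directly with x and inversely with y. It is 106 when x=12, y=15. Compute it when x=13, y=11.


z = k·x/y
Solve for k using the known point: k = z·y/x = 106×15/12 = 1590/12 = 132.5000
Now evaluate at x=13, y=11:
z = k × 13 / 11 = (1590 × 13) / (12 × 11) = 20670/132
≈ 156.5909

156.5909


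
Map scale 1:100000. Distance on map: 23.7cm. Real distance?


Real distance = map distance × scale
= 23.7cm × 100000
= 2370000 cm = 23700.0 m
= 23.700 km

23.700 km


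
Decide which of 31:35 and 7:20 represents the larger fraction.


31/35 = 0.8857
7/20 = 0.3500
0.8857 > 0.3500, so 31:35 is greater
= 31:35

31:35


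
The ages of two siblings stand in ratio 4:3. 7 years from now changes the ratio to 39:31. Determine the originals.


Let A = 4k, B = 3k.
(4k + 7) / (3k + 7) = 39/31
Cross-multiply: 31(4k + 7) = 39(3k + 7)
124k + 217 = 117k + 273
124k - 117k = 273 - 217
7k = 56
k = 56/7 = 8
A = 4×8 = 32, B = 3×8 = 24
= A = 32, B = 24

A = 32, B = 24


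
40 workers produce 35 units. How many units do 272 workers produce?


Direct proportion: y/x = constant
k = 35/40 = 0.8750
y₂ = k × 272 = 35 × 272 / 40 = 9520/40
= 238.00

238.00


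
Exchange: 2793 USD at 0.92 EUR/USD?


Amount × rate = 2793 × 0.92
= 2569.56 EUR

2569.56 EUR


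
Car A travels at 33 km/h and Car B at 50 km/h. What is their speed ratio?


Ratio = 33:50
GCD = 1
Simplified = 33:50
Time ratio (same distance) = 50:33
Speed ratio = 33:50

33:50


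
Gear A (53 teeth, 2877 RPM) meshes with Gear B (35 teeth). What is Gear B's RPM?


Gear ratio = 53:35 = 53:35
RPM_B = RPM_A × (teeth_A / teeth_B)
= 2877 × (53/35)
= 4356.6 RPM

4356.6 RPM


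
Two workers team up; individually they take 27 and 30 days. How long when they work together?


Rate of A = 1/27 per day
Rate of B = 1/30 per day
Combined rate = 1/27 + 1/30 = 57/810 ≈ 0.0704 per day
Days = 1 / combined rate = 810/57
≈ 14.21 days

14.21 days


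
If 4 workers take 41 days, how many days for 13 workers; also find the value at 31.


Inverse proportion: x × y = constant
k = 4 × 41 = 164
At x=13: k/13 = 12.62
At x=31: k/31 = 5.29
= 12.62 and 5.29

12.62 and 5.29


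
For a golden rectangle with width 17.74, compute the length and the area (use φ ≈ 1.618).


φ = (1 + √5) / 2 ≈ 1.618
Length = width × φ = 17.74 × 1.618 = 28.70332
≈ 28.70
Area = width × length = 17.74 × 28.70332 = 509.1968968 ≈ 509.20
= Length: 28.70, Area: 509.20

Length: 28.70, Area: 509.20


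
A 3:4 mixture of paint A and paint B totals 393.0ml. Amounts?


Total parts = 3 + 4 = 7
paint A: 393.0 × 3/7 = 168.4ml
paint B: 393.0 × 4/7 = 224.6ml
= 168.4ml and 224.6ml

168.4ml and 224.6ml


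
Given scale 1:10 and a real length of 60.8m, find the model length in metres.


Model size = real / scale
= 60.8 / 10
= 6.0800 m

6.0800 m


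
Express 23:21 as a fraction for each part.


Total parts = 23 + 21 = 44
First part: 23/44 = 23/44
Second part: 21/44 = 21/44
= 23/44 and 21/44

23/44 and 21/44


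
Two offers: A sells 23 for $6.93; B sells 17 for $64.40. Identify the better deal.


Deal A: $6.93/23 = $0.3013/unit
Deal B: $64.40/17 = $3.7882/unit
A is cheaper per unit
= Deal A

Deal A


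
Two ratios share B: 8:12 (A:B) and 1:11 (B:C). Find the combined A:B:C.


Match B: multiply A:B by 1 → 8:12
Multiply B:C by 12 → 12:132
Combined: 8:12:132
GCD = 4
= 2:3:33

2:3:33


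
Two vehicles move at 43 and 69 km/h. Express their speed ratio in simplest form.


Ratio = 43:69
GCD = 1
Simplified = 43:69
Time ratio (same distance) = 69:43
Speed ratio = 43:69

43:69


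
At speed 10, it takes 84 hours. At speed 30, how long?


Inverse proportion: x × y = constant
k = 10 × 84 = 840
y₂ = k / 30 = 840 / 30
= 28.00

28.00


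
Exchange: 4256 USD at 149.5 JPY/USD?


Amount × rate = 4256 × 149.5
= 636272.00 JPY

636272.00 JPY


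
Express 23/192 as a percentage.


Percentage = (part / whole) × 100
= (23 / 192) × 100
≈ 11.98%

11.98%


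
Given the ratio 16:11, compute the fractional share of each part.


Total parts = 16 + 11 = 27
First part: 16/27 = 16/27
Second part: 11/27 = 11/27
= 16/27 and 11/27

16/27 and 11/27


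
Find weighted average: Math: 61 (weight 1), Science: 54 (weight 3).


Numerator = 61×1 + 54×3
= 61 + 162
= 223
Total weight = 4
Weighted avg = 223/4
= 55.75

55.75


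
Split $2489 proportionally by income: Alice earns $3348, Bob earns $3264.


Total income = 3348 + 3264 = $6612
Alice: $2489 × 3348/6612 = $1260.31
Bob: $2489 × 3264/6612 = $1228.69
= Alice: $1260.31, Bob: $1228.69

Alice: $1260.31, Bob: $1228.69


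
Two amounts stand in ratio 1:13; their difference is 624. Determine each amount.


Let A = 1k, B = 13k.
13k - 1k = 624
12k = 624 → k = 624/12 = 52
A = 1×52 = 52, B = 13×52 = 676
= A = 52, B = 676

A = 52, B = 676


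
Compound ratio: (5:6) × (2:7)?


Compound ratio = (5×2) : (6×7)
= 10:42
GCD = 2
= 5:21

5:21


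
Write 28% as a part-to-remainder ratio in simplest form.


28% means 28 parts out of 100; remainder = 72
Part : remainder = 28:72
GCD = 4
= 7:18

7:18


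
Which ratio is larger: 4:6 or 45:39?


4/6 = 0.6667
45/39 = 1.1538
0.6667 < 1.1538, so 4:6 is less
= 45:39

45:39


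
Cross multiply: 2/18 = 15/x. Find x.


Cross multiply: 2 × x = 18 × 15
2x = 270
x = 270 / 2
= 135.00

135.00


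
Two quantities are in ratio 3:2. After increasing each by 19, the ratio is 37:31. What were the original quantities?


Let A = 3k, B = 2k.
(3k + 19) / (2k + 19) = 37/31
Cross-multiply: 31(3k + 19) = 37(2k + 19)
93k + 589 = 74k + 703
93k - 74k = 703 - 589
19k = 114
k = 114/19 = 6
A = 3×6 = 18, B = 2×6 = 12
= A = 18, B = 12

A = 18, B = 12


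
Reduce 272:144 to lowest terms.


GCD(272, 144) = 16
272/16 : 144/16
= 17:9

17:9


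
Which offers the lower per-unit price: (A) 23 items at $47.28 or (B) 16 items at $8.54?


Deal A: $47.28/23 = $2.0557/unit
Deal B: $8.54/16 = $0.5338/unit
B is cheaper per unit
= Deal B

Deal B


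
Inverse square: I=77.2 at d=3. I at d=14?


I₁d₁² = I₂d₂²
I₂ = I₁ × (d₁/d₂)²
= 77.2 × (3/14)²
= 77.2 × 9/196
= 694.8/196
≈ 3.5449

3.5449


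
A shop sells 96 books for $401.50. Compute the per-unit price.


Unit rate = total / quantity
= 401.50 / 96
= $4.18 per unit

$4.18 per unit


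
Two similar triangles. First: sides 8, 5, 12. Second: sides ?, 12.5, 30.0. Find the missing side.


Scale factor = 12.5/5 = 2.5
Missing side = 8 × 2.5
= 20.0

20.0


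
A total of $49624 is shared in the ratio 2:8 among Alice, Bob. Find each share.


Total parts = 2 + 8 = 10
Alice: 49624 × 2/10 = 9924.80
Bob: 49624 × 8/10 = 39699.20
= Alice: $9924.80, Bob: $39699.20

Alice: $9924.80, Bob: $39699.20


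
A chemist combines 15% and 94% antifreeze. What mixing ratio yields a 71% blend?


Let x parts of 15% mix with y parts of 94%.
15x + 94y = 71(x + y)
15x + 94y = 71x + 71y
x(15 - 71) = y(71 - 94)
x/y = (94 - 71)/(71 - 15) = 23/56
Simplify: 23:56
= 23:56

23:56


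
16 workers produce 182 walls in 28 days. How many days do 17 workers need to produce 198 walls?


Days ∝ work / workers, so d₂ = d₁ × (m₁/m₂) × (w₂/w₁)
Workers factor (inverse): 16/17 ≈ 0.9412
Work factor (direct): 198/182 ≈ 1.0879
d₂ = 28 × 16/17 × 198/182 = (28 × 16 × 198) / (17 × 182) = 88704/3094
≈ 28.67 days

28.67 days


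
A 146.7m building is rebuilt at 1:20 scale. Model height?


Model size = real / scale
= 146.7 / 20
= 7.3350 m

7.3350 m


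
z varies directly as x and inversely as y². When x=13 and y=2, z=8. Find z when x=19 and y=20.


z = k·x/y²
Solve for k using the known point: k = z·y²/x = 8×4/13 = 32/13 ≈ 2.4615
Now evaluate at x=19, y=20:
z = k × 19 / 400 = (32 × 19) / (13 × 400) = 608/5200
≈ 0.1169

0.1169


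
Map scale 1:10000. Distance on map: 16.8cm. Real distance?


Real distance = map distance × scale
= 16.8cm × 10000
= 168000 cm = 1680.0 m
= 1.680 km

1.680 km


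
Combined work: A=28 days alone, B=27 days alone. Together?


Rate of A = 1/28 per day
Rate of B = 1/27 per day
Combined rate = 1/28 + 1/27 = 55/756 ≈ 0.0728 per day
Days = 1 / combined rate = 756/55
≈ 13.75 days

13.75 days


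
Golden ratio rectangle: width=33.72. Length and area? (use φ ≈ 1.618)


φ = (1 + √5) / 2 ≈ 1.618
Length = width × φ = 33.72 × 1.618 = 54.55896
≈ 54.56
Area = width × length = 33.72 × 54.55896 = 1839.7281312 ≈ 1839.73
= Length: 54.56, Area: 1839.73

Length: 54.56, Area: 1839.73


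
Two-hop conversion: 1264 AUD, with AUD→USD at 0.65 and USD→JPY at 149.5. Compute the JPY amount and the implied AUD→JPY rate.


Step 1: 1264 AUD × 0.65 = 821.60 USD
Step 2: 821.60 USD × 149.5 = 122829.20 JPY
Implied rate AUD→JPY = 0.65 × 149.5 = 97.1750
= 122829.20 JPY; implied rate 97.1750 JPY/AUD

122829.20 JPY; implied rate 97.1750 JPY/AUD


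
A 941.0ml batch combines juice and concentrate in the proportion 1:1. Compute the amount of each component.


Total parts = 1 + 1 = 2
juice: 941.0 × 1/2 = 470.5ml
concentrate: 941.0 × 1/2 = 470.5ml
= 470.5ml and 470.5ml

470.5ml and 470.5ml


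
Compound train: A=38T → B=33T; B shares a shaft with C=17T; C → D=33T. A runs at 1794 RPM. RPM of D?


Stage 1: RPM_B = RPM_A × t_A/t_B = 1794 × 38/33 = 68172/33 ≈ 2065.82
B and C share a shaft → RPM_C = RPM_B
Stage 2: RPM_D = RPM_C × t_C/t_D = RPM_A × (t_A×t_C)/(t_B×t_D)
Overall ratio = (38×17)/(33×33) = 646/1089
RPM_D = 1794 × 646/1089 = 1158924/1089
≈ 1064.21 RPM

1064.21 RPM


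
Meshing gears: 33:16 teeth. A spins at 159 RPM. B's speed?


Gear ratio = 33:16 = 33:16
RPM_B = RPM_A × (teeth_A / teeth_B)
= 159 × (33/16)
= 327.9 RPM

327.9 RPM


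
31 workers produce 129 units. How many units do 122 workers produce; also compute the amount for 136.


Direct proportion: y/x = constant
k = 129/31 ≈ 4.1613
y at x=122: k × 122 = 129 × 122 / 31 = 15738/31 ≈ 507.68
y at x=136: k × 136 = 129 × 136 / 31 = 17544/31 ≈ 565.94
= 507.68 and 565.94

507.68 and 565.94


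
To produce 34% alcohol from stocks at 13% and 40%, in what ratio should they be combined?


Let x parts of 13% mix with y parts of 40%.
13x + 40y = 34(x + y)
13x + 40y = 34x + 34y
x(13 - 34) = y(34 - 40)
x/y = (40 - 34)/(34 - 13) = 6/21
Simplify: 2:7
= 2:7

2:7


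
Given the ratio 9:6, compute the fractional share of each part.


Total parts = 9 + 6 = 15
First part: 9/15 = 3/5
Second part: 6/15 = 2/5
= 3/5 and 2/5

3/5 and 2/5


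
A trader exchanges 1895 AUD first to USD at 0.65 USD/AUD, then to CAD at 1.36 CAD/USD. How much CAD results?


Step 1: 1895 AUD × 0.65 = 1231.75 USD
Step 2: 1231.75 USD × 1.36 = 1675.18 CAD
Implied rate AUD→CAD = 0.65 × 1.36 = 0.8840
= 1675.18 CAD

1675.18 CAD


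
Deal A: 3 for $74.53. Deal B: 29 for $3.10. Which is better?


Deal A: $74.53/3 = $24.8433/unit
Deal B: $3.10/29 = $0.1069/unit
B is cheaper per unit
= Deal B

Deal B


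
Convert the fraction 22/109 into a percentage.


Percentage = (part / whole) × 100
= (22 / 109) × 100
≈ 20.18%

20.18%


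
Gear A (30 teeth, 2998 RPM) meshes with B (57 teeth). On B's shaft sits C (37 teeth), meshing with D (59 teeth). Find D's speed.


Stage 1: RPM_B = RPM_A × t_A/t_B = 2998 × 30/57 = 89940/57 ≈ 1577.89
B and C share a shaft → RPM_C = RPM_B
Stage 2: RPM_D = RPM_C × t_C/t_D = RPM_A × (t_A×t_C)/(t_B×t_D)
Overall ratio = (30×37)/(57×59) = 1110/3363
RPM_D = 2998 × 1110/3363 = 3327780/3363
≈ 989.53 RPM

989.53 RPM


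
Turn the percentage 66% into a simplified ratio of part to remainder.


66% means 66 parts out of 100; remainder = 34
Part : remainder = 66:34
GCD = 2
= 33:17

33:17


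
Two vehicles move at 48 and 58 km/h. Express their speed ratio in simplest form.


Ratio = 48:58
GCD = 2
Simplified = 24:29
Time ratio (same distance) = 29:24
Speed ratio = 24:29

24:29


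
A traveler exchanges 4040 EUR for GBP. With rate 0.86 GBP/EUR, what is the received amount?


Amount × rate = 4040 × 0.86
= 3474.40 GBP

3474.40 GBP


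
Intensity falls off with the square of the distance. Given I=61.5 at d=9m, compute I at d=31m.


I₁d₁² = I₂d₂²
I₂ = I₁ × (d₁/d₂)²
= 61.5 × (9/31)²
= 61.5 × 81/961
= 4981.5/961
≈ 5.1837

5.1837


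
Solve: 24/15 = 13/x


Cross multiply: 24 × x = 15 × 13
24x = 195
x = 195 / 24
= 8.13

8.13


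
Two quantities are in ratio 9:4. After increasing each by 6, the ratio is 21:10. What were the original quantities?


Let A = 9k, B = 4k.
(9k + 6) / (4k + 6) = 21/10
Cross-multiply: 10(9k + 6) = 21(4k + 6)
90k + 60 = 84k + 126
90k - 84k = 126 - 60
6k = 66
k = 66/6 = 11
A = 9×11 = 99, B = 4×11 = 44
= A = 99, B = 44

A = 99, B = 44


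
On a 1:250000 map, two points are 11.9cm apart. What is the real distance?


Real distance = map distance × scale
= 11.9cm × 250000
= 2975000 cm = 29750.0 m
= 29.750 km

29.750 km


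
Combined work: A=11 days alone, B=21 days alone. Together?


Rate of A = 1/11 per day
Rate of B = 1/21 per day
Combined rate = 1/11 + 1/21 = 32/231 ≈ 0.1385 per day
Days = 1 / combined rate = 231/32
≈ 7.22 days

7.22 days


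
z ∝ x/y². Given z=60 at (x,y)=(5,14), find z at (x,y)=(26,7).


z = k·x/y²
Solve for k using the known point: k = z·y²/x = 60×196/5 = 11760/5 = 2352.0000
Now evaluate at x=26, y=7:
z = k × 26 / 49 = (11760 × 26) / (5 × 49) = 305760/245
= 1248.0000

1248.0000


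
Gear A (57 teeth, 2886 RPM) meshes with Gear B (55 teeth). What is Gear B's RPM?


Gear ratio = 57:55 = 57:55
RPM_B = RPM_A × (teeth_A / teeth_B)
= 2886 × (57/55)
= 2990.9 RPM

2990.9 RPM


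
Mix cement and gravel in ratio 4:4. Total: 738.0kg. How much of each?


Total parts = 4 + 4 = 8
cement: 738.0 × 4/8 = 369.0kg
gravel: 738.0 × 4/8 = 369.0kg
= 369.0kg and 369.0kg

369.0kg and 369.0kg


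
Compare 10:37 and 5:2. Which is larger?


10/37 = 0.2703
5/2 = 2.5000
0.2703 < 2.5000, so 10:37 is less
= 5:2

5:2


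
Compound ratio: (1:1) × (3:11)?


Compound ratio = (1×3) : (1×11)
= 3:11
GCD = 1
= 3:11

3:11


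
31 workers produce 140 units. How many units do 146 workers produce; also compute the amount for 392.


Direct proportion: y/x = constant
k = 140/31 ≈ 4.5161
y at x=146: k × 146 = 140 × 146 / 31 = 20440/31 ≈ 659.35
y at x=392: k × 392 = 140 × 392 / 31 = 54880/31 ≈ 1770.32
= 659.35 and 1770.32

659.35 and 1770.32


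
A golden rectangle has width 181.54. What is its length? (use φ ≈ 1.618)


φ = (1 + √5) / 2 ≈ 1.618
Length = width × φ = 181.54 × 1.618 = 293.73172
≈ 293.73

293.73


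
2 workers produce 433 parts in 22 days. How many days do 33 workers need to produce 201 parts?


Days ∝ work / workers, so d₂ = d₁ × (m₁/m₂) × (w₂/w₁)
Workers factor (inverse): 2/33 ≈ 0.0606
Work factor (direct): 201/433 ≈ 0.4642
d₂ = 22 × 2/33 × 201/433 = (22 × 2 × 201) / (33 × 433) = 8844/14289
≈ 0.62 days

0.62 days


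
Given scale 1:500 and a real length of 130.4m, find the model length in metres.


Model size = real / scale
= 130.4 / 500
= 0.2608 m

0.2608 m


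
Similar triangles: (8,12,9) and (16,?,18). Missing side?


Scale factor = 16/8 = 2
Missing side = 12 × 2
= 24.0

24.0


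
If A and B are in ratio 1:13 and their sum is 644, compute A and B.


Let A = 1k, B = 13k.
1k + 13k = 644
14k = 644 → k = 644/14 = 46
A = 1×46 = 46, B = 13×46 = 598
= A = 46, B = 598

A = 46, B = 598


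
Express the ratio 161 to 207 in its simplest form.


GCD(161, 207) = 23
161/23 : 207/23
= 7:9

7:9


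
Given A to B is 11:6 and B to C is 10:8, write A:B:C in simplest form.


Match B: multiply A:B by 10 → 110:60
Multiply B:C by 6 → 60:48
Combined: 110:60:48
GCD = 2
= 55:30:24

55:30:24


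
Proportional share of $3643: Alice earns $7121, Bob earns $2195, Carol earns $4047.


Total income = 7121 + 2195 + 4047 = $13363
Alice: $3643 × 7121/13363 = $1941.32
Bob: $3643 × 2195/13363 = $598.40
Carol: $3643 × 4047/13363 = $1103.29
= Alice: $1941.32, Bob: $598.40, Carol: $1103.29

Alice: $1941.32, Bob: $598.40, Carol: $1103.29


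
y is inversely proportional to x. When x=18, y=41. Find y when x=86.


Inverse proportion: x × y = constant
k = 18 × 41 = 738
y₂ = k / 86 = 738 / 86
= 8.58

8.58


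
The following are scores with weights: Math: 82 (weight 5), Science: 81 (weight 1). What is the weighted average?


Numerator = 82×5 + 81×1
= 410 + 81
= 491
Total weight = 6
Weighted avg = 491/6
= 81.83

81.83


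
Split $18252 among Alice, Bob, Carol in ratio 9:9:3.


Total parts = 9 + 9 + 3 = 21
Alice: 18252 × 9/21 = 7822.29
Bob: 18252 × 9/21 = 7822.29
Carol: 18252 × 3/21 = 2607.43
= Alice: $7822.29, Bob: $7822.29, Carol: $2607.43

Alice: $7822.29, Bob: $7822.29, Carol: $2607.43


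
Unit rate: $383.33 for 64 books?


Unit rate = total / quantity
= 383.33 / 64
= $5.99 per unit

$5.99 per unit


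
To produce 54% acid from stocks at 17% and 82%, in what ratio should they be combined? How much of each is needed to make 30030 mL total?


Let x parts of 17% mix with y parts of 82%.
17x + 82y = 54(x + y)
17x + 82y = 54x + 54y
x(17 - 54) = y(54 - 82)
x/y = (82 - 54)/(54 - 17) = 28/37
Simplify: 28:37
Total parts = 65; one part = 30030/65 = 462.00 mL
17% solution: 28×462.00 = 12936.00 mL
82% solution: 37×462.00 = 17094.00 mL
= ratio 28:37; 12936.00 mL and 17094.00 mL

ratio 28:37; 12936.00 mL and 17094.00 mL


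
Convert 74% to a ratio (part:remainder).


74% means 74 parts out of 100; remainder = 26
Part : remainder = 74:26
GCD = 2
= 37:13

37:13


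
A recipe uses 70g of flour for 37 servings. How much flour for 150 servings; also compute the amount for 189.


Direct proportion: y/x = constant
k = 70/37 ≈ 1.8919
y at x=150: k × 150 = 70 × 150 / 37 = 10500/37 ≈ 283.78
y at x=189: k × 189 = 70 × 189 / 37 = 13230/37 ≈ 357.57
= 283.78 and 357.57

283.78 and 357.57


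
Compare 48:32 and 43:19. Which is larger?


48/32 = 1.5000
43/19 = 2.2632
1.5000 < 2.2632, so 48:32 is less
= 43:19

43:19


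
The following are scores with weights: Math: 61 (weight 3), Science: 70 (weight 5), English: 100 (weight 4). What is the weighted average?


Numerator = 61×3 + 70×5 + 100×4
= 183 + 350 + 400
= 933
Total weight = 12
Weighted avg = 933/12
= 77.75

77.75


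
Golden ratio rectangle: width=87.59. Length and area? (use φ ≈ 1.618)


φ = (1 + √5) / 2 ≈ 1.618
Length = width × φ = 87.59 × 1.618 = 141.72062
≈ 141.72
Area = width × length = 87.59 × 141.72062 = 12413.3091058 ≈ 12413.31
= Length: 141.72, Area: 12413.31

Length: 141.72, Area: 12413.31


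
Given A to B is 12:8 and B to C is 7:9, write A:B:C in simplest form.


Match B: multiply A:B by 7 → 84:56
Multiply B:C by 8 → 56:72
Combined: 84:56:72
GCD = 4
= 21:14:18

21:14:18


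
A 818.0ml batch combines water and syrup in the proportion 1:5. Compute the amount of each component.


Total parts = 1 + 5 = 6
water: 818.0 × 1/6 = 136.3ml
syrup: 818.0 × 5/6 = 681.7ml
= 136.3ml and 681.7ml

136.3ml and 681.7ml


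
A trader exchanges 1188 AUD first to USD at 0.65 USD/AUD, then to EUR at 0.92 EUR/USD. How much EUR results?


Step 1: 1188 AUD × 0.65 = 772.20 USD
Step 2: 772.20 USD × 0.92 = 710.42 EUR
Implied rate AUD→EUR = 0.65 × 0.92 = 0.5980
= 710.42 EUR

710.42 EUR


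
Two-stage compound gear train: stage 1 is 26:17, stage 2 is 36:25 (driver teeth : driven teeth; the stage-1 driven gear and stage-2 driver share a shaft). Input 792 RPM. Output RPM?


Stage 1: RPM_B = RPM_A × t_A/t_B = 792 × 26/17 = 20592/17 ≈ 1211.29
B and C share a shaft → RPM_C = RPM_B
Stage 2: RPM_D = RPM_C × t_C/t_D = RPM_A × (t_A×t_C)/(t_B×t_D)
Overall ratio = (26×36)/(17×25) = 936/425
RPM_D = 792 × 936/425 = 741312/425
≈ 1744.26 RPM

1744.26 RPM


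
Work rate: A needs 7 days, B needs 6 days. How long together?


Rate of A = 1/7 per day
Rate of B = 1/6 per day
Combined rate = 1/7 + 1/6 = 13/42 ≈ 0.3095 per day
Days = 1 / combined rate = 42/13
≈ 3.23 days

3.23 days


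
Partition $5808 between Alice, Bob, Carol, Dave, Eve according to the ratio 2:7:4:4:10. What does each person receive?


Total parts = 2 + 7 + 4 + 4 + 10 = 27
Alice: 5808 × 2/27 = 430.22
Bob: 5808 × 7/27 = 1505.78
Carol: 5808 × 4/27 = 860.44
Dave: 5808 × 4/27 = 860.44
Eve: 5808 × 10/27 = 2151.11
= Alice: $430.22, Bob: $1505.78, Carol: $860.44, Dave: $860.44, Eve: $2151.11

Alice: $430.22, Bob: $1505.78, Carol: $860.44, Dave: $860.44, Eve: $2151.11


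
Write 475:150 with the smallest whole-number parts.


GCD(475, 150) = 25
475/25 : 150/25
= 19:6

19:6


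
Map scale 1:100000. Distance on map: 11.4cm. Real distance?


Real distance = map distance × scale
= 11.4cm × 100000
= 1140000 cm = 11400.0 m
= 11.400 km

11.400 km


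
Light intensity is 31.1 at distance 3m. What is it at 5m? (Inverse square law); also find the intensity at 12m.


I₁d₁² = I₂d₂²
I at 5m = 31.1 × (3/5)² = 31.1 × 9/25 = 279.9/25 = 11.1960
I at 12m = 31.1 × (3/12)² = 31.1 × 9/144 = 279.9/144 ≈ 1.9438
= 11.1960 and 1.9438

11.1960 and 1.9438


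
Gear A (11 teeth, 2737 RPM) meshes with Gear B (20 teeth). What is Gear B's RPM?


Gear ratio = 11:20 = 11:20
RPM_B = RPM_A × (teeth_A / teeth_B)
= 2737 × (11/20)
= 1505.4 RPM

1505.4 RPM


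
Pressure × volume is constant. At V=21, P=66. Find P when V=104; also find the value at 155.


Inverse proportion: x × y = constant
k = 21 × 66 = 1386
At x=104: k/104 = 13.33
At x=155: k/155 = 8.94
= 13.33 and 8.94

13.33 and 8.94


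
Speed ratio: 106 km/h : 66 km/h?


Ratio = 106:66
GCD = 2
Simplified = 53:33
Time ratio (same distance) = 33:53
Speed ratio = 53:33

53:33


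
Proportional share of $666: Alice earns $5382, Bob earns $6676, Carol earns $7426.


Total income = 5382 + 6676 + 7426 = $19484
Alice: $666 × 5382/19484 = $183.97
Bob: $666 × 6676/19484 = $228.20
Carol: $666 × 7426/19484 = $253.83
= Alice: $183.97, Bob: $228.20, Carol: $253.83

Alice: $183.97, Bob: $228.20, Carol: $253.83


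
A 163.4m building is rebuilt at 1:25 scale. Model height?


Model size = real / scale
= 163.4 / 25
= 6.5360 m

6.5360 m


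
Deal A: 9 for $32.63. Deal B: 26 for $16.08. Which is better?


Deal A: $32.63/9 = $3.6256/unit
Deal B: $16.08/26 = $0.6185/unit
B is cheaper per unit
= Deal B

Deal B


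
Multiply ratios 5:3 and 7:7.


Compound ratio = (5×7) : (3×7)
= 35:21
GCD = 7
= 5:3

5:3


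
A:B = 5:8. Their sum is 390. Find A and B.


Let A = 5k, B = 8k.
5k + 8k = 390
13k = 390 → k = 390/13 = 30
A = 5×30 = 150, B = 8×30 = 240
= A = 150, B = 240

A = 150, B = 240


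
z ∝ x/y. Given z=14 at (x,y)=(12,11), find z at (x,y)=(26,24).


z = k·x/y
Solve for k using the known point: k = z·y/x = 14×11/12 = 154/12 ≈ 12.8333
Now evaluate at x=26, y=24:
z = k × 26 / 24 = (154 × 26) / (12 × 24) = 4004/288
≈ 13.9028

13.9028


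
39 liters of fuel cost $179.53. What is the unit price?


Unit rate = total / quantity
= 179.53 / 39
= $4.60 per unit

$4.60 per unit


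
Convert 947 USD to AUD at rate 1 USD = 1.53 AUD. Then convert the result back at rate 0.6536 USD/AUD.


Amount × rate = 947 × 1.53 = 1448.91 AUD
Round-trip: 1448.91 × 0.6536 = 947.01 USD
= 1448.91 AUD, then 947.01 USD

1448.91 AUD, then 947.01 USD


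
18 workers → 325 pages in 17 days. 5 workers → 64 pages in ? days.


Days ∝ work / workers, so d₂ = d₁ × (m₁/m₂) × (w₂/w₁)
Workers factor (inverse): 18/5 = 3.6000
Work factor (direct): 64/325 ≈ 0.1969
d₂ = 17 × 18/5 × 64/325 = (17 × 18 × 64) / (5 × 325) = 19584/1625
≈ 12.05 days

12.05 days


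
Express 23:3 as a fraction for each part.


Total parts = 23 + 3 = 26
First part: 23/26 = 23/26
Second part: 3/26 = 3/26
= 23/26 and 3/26

23/26 and 3/26


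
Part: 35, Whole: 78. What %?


Percentage = (part / whole) × 100
= (35 / 78) × 100
≈ 44.87%

44.87%


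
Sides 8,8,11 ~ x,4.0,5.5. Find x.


Scale factor = 4.0/8 = 0.5
Missing side = 8 × 0.5
= 4.0

4.0


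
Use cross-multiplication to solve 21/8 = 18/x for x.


Cross multiply: 21 × x = 8 × 18
21x = 144
x = 144 / 21
= 6.86

6.86


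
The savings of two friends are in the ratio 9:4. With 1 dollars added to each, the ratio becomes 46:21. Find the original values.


Let A = 9k, B = 4k.
(9k + 1) / (4k + 1) = 46/21
Cross-multiply: 21(9k + 1) = 46(4k + 1)
189k + 21 = 184k + 46
189k - 184k = 46 - 21
5k = 25
k = 25/5 = 5
A = 9×5 = 45, B = 4×5 = 20
= A = 45, B = 20

A = 45, B = 20


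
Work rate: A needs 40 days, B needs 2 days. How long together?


Rate of A = 1/40 per day
Rate of B = 1/2 per day
Combined rate = 1/40 + 1/2 = 42/80 = 0.5250 per day
Days = 1 / combined rate = 80/42
≈ 1.90 days

1.90 days


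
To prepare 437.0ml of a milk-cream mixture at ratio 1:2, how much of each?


Total parts = 1 + 2 = 3
milk: 437.0 × 1/3 = 145.7ml
cream: 437.0 × 2/3 = 291.3ml
= 145.7ml and 291.3ml

145.7ml and 291.3ml


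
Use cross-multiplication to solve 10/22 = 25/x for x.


Cross multiply: 10 × x = 22 × 25
10x = 550
x = 550 / 10
= 55.00

55.00


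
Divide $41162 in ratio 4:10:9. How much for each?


Total parts = 4 + 10 + 9 = 23
Part 1: 41162 × 4/23 = 7158.61
Part 2: 41162 × 10/23 = 17896.52
Part 3: 41162 × 9/23 = 16106.87
= Part 1: $7158.61, Part 2: $17896.52, Part 3: $16106.87

Part 1: $7158.61, Part 2: $17896.52, Part 3: $16106.87


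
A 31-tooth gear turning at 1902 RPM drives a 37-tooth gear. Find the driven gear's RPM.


Gear ratio = 31:37 = 31:37
RPM_B = RPM_A × (teeth_A / teeth_B)
= 1902 × (31/37)
= 1593.6 RPM

1593.6 RPM


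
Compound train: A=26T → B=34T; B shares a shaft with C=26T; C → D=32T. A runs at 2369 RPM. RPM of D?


Stage 1: RPM_B = RPM_A × t_A/t_B = 2369 × 26/34 = 61594/34 ≈ 1811.59
B and C share a shaft → RPM_C = RPM_B
Stage 2: RPM_D = RPM_C × t_C/t_D = RPM_A × (t_A×t_C)/(t_B×t_D)
Overall ratio = (26×26)/(34×32) = 676/1088
RPM_D = 2369 × 676/1088 = 1601444/1088
≈ 1471.92 RPM

1471.92 RPM


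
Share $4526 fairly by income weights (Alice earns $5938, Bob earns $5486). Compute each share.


Total income = 5938 + 5486 = $11424
Alice: $4526 × 5938/11424 = $2352.54
Bob: $4526 × 5486/11424 = $2173.46
= Alice: $2352.54, Bob: $2173.46

Alice: $2352.54, Bob: $2173.46


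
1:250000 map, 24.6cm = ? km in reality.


Real distance = map distance × scale
= 24.6cm × 250000
= 6150000 cm = 61500.0 m
= 61.500 km

61.500 km


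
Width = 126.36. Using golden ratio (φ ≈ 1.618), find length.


φ = (1 + √5) / 2 ≈ 1.618
Length = width × φ = 126.36 × 1.618 = 204.45048
≈ 204.45

204.45


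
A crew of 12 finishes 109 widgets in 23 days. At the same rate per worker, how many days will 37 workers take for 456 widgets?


Days ∝ work / workers, so d₂ = d₁ × (m₁/m₂) × (w₂/w₁)
Workers factor (inverse): 12/37 ≈ 0.3243
Work factor (direct): 456/109 ≈ 4.1835
d₂ = 23 × 12/37 × 456/109 = (23 × 12 × 456) / (37 × 109) = 125856/4033
≈ 31.21 days

31.21 days


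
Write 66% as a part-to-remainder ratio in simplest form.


66% means 66 parts out of 100; remainder = 34
Part : remainder = 66:34
GCD = 2
= 33:17

33:17


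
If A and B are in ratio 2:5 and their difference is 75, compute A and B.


Let A = 2k, B = 5k.
5k - 2k = 75
3k = 75 → k = 75/3 = 25
A = 2×25 = 50, B = 5×25 = 125
= A = 50, B = 125

A = 50, B = 125


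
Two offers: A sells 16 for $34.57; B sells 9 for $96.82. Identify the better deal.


Deal A: $34.57/16 = $2.1606/unit
Deal B: $96.82/9 = $10.7578/unit
A is cheaper per unit
= Deal A

Deal A


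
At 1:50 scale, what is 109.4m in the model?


Model size = real / scale
= 109.4 / 50
= 2.1880 m

2.1880 m


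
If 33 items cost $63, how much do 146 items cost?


Direct proportion: y/x = constant
k = 63/33 ≈ 1.9091
y₂ = k × 146 = 63 × 146 / 33 = 9198/33
≈ 278.73

278.73


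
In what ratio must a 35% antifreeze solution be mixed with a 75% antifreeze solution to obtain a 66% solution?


Let x parts of 35% mix with y parts of 75%.
35x + 75y = 66(x + y)
35x + 75y = 66x + 66y
x(35 - 66) = y(66 - 75)
x/y = (75 - 66)/(66 - 35) = 9/31
Simplify: 9:31
= 9:31

9:31


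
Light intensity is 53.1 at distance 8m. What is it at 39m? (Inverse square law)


I₁d₁² = I₂d₂²
I₂ = I₁ × (d₁/d₂)²
= 53.1 × (8/39)²
= 53.1 × 64/1521
= 3398.4/1521
≈ 2.2343

2.2343


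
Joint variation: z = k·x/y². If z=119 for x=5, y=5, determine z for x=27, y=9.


z = k·x/y²
Solve for k using the known point: k = z·y²/x = 119×25/5 = 2975/5 = 595.0000
Now evaluate at x=27, y=9:
z = k × 27 / 81 = (2975 × 27) / (5 × 81) = 80325/405
≈ 198.3333

198.3333


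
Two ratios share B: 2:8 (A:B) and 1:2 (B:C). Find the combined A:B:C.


Match B: multiply A:B by 1 → 2:8
Multiply B:C by 8 → 8:16
Combined: 2:8:16
GCD = 2
= 1:4:8

1:4:8


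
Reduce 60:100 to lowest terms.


GCD(60, 100) = 20
60/20 : 100/20
= 3:5

3:5


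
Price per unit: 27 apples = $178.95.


Unit rate = total / quantity
= 178.95 / 27
= $6.63 per unit

$6.63 per unit


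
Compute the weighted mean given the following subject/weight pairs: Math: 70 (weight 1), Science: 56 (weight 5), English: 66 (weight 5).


Numerator = 70×1 + 56×5 + 66×5
= 70 + 280 + 330
= 680
Total weight = 11
Weighted avg = 680/11
= 61.82

61.82


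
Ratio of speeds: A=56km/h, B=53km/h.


Ratio = 56:53
GCD = 1
Simplified = 56:53
Time ratio (same distance) = 53:56
Speed ratio = 56:53

56:53


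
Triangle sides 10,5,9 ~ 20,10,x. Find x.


Scale factor = 20/10 = 2
Missing side = 9 × 2
= 18.0

18.0


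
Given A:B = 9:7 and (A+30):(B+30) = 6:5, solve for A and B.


Let A = 9k, B = 7k.
(9k + 30) / (7k + 30) = 6/5
Cross-multiply: 5(9k + 30) = 6(7k + 30)
45k + 150 = 42k + 180
45k - 42k = 180 - 150
3k = 30
k = 30/3 = 10
A = 9×10 = 90, B = 7×10 = 70
= A = 90, B = 70

A = 90, B = 70


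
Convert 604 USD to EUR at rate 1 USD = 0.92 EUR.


Amount × rate = 604 × 0.92
= 555.68 EUR

555.68 EUR


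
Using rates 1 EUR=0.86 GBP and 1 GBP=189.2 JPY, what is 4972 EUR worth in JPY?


Step 1: 4972 EUR × 0.86 = 4275.92 GBP
Step 2: 4275.92 GBP × 189.2 = 809004.06 JPY
Implied rate EUR→JPY = 0.86 × 189.2 = 162.7120
= 809004.06 JPY

809004.06 JPY


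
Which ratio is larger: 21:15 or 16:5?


21/15 = 1.4000
16/5 = 3.2000
1.4000 < 3.2000, so 21:15 is less
= 16:5

16:5


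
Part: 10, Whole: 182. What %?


Percentage = (part / whole) × 100
= (10 / 182) × 100
≈ 5.49%

5.49%


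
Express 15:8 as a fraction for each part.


Total parts = 15 + 8 = 23
First part: 15/23 = 15/23
Second part: 8/23 = 8/23
= 15/23 and 8/23

15/23 and 8/23


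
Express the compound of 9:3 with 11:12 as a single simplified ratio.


Compound ratio = (9×11) : (3×12)
= 99:36
GCD = 9
= 11:4

11:4


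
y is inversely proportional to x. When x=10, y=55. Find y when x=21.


Inverse proportion: x × y = constant
k = 10 × 55 = 550
y₂ = k / 21 = 550 / 21
= 26.19

26.19


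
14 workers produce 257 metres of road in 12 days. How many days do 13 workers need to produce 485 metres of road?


Days ∝ work / workers, so d₂ = d₁ × (m₁/m₂) × (w₂/w₁)
Workers factor (inverse): 14/13 ≈ 1.0769
Work factor (direct): 485/257 ≈ 1.8872
d₂ = 12 × 14/13 × 485/257 = (12 × 14 × 485) / (13 × 257) = 81480/3341
≈ 24.39 days

24.39 days


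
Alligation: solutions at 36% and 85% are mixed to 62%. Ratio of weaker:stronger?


Let x parts of 36% mix with y parts of 85%.
36x + 85y = 62(x + y)
36x + 85y = 62x + 62y
x(36 - 62) = y(62 - 85)
x/y = (85 - 62)/(62 - 36) = 23/26
Simplify: 23:26
= 23:26

23:26


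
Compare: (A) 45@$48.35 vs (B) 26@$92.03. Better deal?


Deal A: $48.35/45 = $1.0744/unit
Deal B: $92.03/26 = $3.5396/unit
A is cheaper per unit
= Deal A

Deal A


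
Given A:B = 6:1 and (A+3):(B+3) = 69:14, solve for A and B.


Let A = 6k, B = 1k.
(6k + 3) / (1k + 3) = 69/14
Cross-multiply: 14(6k + 3) = 69(1k + 3)
84k + 42 = 69k + 207
84k - 69k = 207 - 42
15k = 165
k = 165/15 = 11
A = 6×11 = 66, B = 1×11 = 11
= A = 66, B = 11

A = 66, B = 11


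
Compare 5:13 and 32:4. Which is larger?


5/13 = 0.3846
32/4 = 8.0000
0.3846 < 8.0000, so 5:13 is less
= 32:4

32:4


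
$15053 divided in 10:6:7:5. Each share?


Total parts = 10 + 6 + 7 + 5 = 28
Part 1: 15053 × 10/28 = 5376.07
Part 2: 15053 × 6/28 = 3225.64
Part 3: 15053 × 7/28 = 3763.25
Part 4: 15053 × 5/28 = 2688.04
= Part 1: $5376.07, Part 2: $3225.64, Part 3: $3763.25, Part 4: $2688.04

Part 1: $5376.07, Part 2: $3225.64, Part 3: $3763.25, Part 4: $2688.04


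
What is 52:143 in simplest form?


GCD(52, 143) = 13
52/13 : 143/13
= 4:11

4:11


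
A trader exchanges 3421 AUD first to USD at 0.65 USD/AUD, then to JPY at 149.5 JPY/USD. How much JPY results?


Step 1: 3421 AUD × 0.65 = 2223.65 USD
Step 2: 2223.65 USD × 149.5 = 332435.68 JPY
Implied rate AUD→JPY = 0.65 × 149.5 = 97.1750
= 332435.68 JPY

332435.68 JPY


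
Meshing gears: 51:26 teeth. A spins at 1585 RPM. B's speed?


Gear ratio = 51:26 = 51:26
RPM_B = RPM_A × (teeth_A / teeth_B)
= 1585 × (51/26)
= 3109.0 RPM

3109.0 RPM


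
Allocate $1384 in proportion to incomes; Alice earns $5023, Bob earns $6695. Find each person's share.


Total income = 5023 + 6695 = $11718
Alice: $1384 × 5023/11718 = $593.26
Bob: $1384 × 6695/11718 = $790.74
= Alice: $593.26, Bob: $790.74

Alice: $593.26, Bob: $790.74


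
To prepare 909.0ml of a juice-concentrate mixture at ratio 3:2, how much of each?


Total parts = 3 + 2 = 5
juice: 909.0 × 3/5 = 545.4ml
concentrate: 909.0 × 2/5 = 363.6ml
= 545.4ml and 363.6ml

545.4ml and 363.6ml


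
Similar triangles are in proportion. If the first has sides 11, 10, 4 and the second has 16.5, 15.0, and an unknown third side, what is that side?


Scale factor = 16.5/11 = 1.5
Missing side = 4 × 1.5
= 6.0

6.0


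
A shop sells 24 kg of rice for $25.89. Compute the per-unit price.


Unit rate = total / quantity
= 25.89 / 24
= $1.08 per unit

$1.08 per unit


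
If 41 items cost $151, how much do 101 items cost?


Direct proportion: y/x = constant
k = 151/41 ≈ 3.6829
y₂ = k × 101 = 151 × 101 / 41 = 15251/41
≈ 371.98

371.98


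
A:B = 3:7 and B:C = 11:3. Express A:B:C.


Match B: multiply A:B by 11 → 33:77
Multiply B:C by 7 → 77:21
Combined: 33:77:21
GCD = 1
= 33:77:21

33:77:21


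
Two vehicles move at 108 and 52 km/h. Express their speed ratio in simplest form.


Ratio = 108:52
GCD = 4
Simplified = 27:13
Time ratio (same distance) = 13:27
Speed ratio = 27:13

27:13
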